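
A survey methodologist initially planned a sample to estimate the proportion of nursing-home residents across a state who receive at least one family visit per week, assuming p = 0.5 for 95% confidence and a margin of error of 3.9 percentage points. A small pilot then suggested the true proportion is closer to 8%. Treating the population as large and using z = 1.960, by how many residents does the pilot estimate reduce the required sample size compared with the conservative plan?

Conservative (p = 0.5): n = 1.960² × 0.25 / 0.039² ≈ 631.43 → 632.
Using p = 0.08: p(1−p) = 0.0736, so n = 1.960² × 0.0736 / 0.039² ≈ 185.89 → 186.
Reduction: 632 − 186 = 446.

446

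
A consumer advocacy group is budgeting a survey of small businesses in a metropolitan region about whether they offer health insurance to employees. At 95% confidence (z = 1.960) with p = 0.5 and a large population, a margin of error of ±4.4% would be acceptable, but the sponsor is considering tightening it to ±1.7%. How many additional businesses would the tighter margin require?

2827

At ±4.4%: n = 1.960² × 0.2500 / 0.044² ≈ 496.07 → 497.
At ±1.7%: n = 1.960² × 0.2500 / 0.017² ≈ 3323.18 → 3324.
Additional respondents: 3324 − 497 = 2827.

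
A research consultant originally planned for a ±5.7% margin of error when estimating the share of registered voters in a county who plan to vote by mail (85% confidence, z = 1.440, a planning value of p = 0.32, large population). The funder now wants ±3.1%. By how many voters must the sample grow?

At ±5.7%: n = 1.440² × 0.2176 / 0.057² ≈ 138.88 → 139.
At ±3.1%: n = 1.440² × 0.2176 / 0.031² ≈ 469.53 → 470.
Additional respondents: 470 − 139 = 331.

331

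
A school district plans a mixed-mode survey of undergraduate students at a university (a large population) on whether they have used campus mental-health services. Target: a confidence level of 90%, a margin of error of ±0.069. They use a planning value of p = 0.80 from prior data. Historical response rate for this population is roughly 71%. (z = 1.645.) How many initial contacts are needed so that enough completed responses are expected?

Completed interviews needed: n₀ = 1.645² × 0.1600 / 0.069² ≈ 90.94 → 91.
At a 71% response rate, contacts needed = 91 / 0.71 ≈ 128.17 → 129.

129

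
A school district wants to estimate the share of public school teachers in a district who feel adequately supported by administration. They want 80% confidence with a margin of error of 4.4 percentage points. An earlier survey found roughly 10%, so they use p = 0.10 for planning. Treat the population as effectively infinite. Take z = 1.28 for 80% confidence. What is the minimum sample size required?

77

With p = 0.10, p(1−p) = 0.0900.
n = z²·p(1−p)/E² = 1.28² × 0.0900 / 0.044² = 1.6384 × 0.0900 / 0.001936 ≈ 76.17.
Rounding up gives n = 77.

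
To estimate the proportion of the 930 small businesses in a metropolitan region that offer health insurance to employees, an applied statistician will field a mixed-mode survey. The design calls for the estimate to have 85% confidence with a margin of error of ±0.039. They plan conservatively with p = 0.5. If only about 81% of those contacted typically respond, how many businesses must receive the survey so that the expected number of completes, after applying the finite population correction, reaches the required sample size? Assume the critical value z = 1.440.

309

Completed interviews needed (unadjusted): n₀ = 1.440² × 0.2500 / 0.039² ≈ 340.83 → 341.
FPC for N = 930: n = 341 / (1 + 340/930) = 341 / 1.3656 ≈ 249.71 → 250.
At an 81% response rate, contacts needed = 250 / 0.81 ≈ 308.64 → 309.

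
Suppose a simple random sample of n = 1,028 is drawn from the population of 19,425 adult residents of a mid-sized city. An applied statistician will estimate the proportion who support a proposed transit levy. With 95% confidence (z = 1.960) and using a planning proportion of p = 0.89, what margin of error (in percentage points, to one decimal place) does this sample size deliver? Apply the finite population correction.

Finite-population factor: (N−n)/(N−1) = (19425−1028)/(19425−1) = 0.9471.
SE(p̂) = √[p(1−p)/n · (N−n)/(N−1)] = √[0.0979/1028 × 0.9471] = 0.00950.
E = z × SE = 1.960 × 0.00950 = 0.01861 ≈ 1.9 percentage points.

1.9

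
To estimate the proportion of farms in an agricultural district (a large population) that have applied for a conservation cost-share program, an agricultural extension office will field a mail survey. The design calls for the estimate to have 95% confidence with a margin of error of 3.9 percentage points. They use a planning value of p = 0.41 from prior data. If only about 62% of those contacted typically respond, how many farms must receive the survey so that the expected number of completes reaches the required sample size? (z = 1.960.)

986

Completed interviews needed: n₀ = 1.960² × 0.2419 / 0.039² ≈ 610.97 → 611.
At a 62% response rate, contacts needed = 611 / 0.62 ≈ 985.48 → 986.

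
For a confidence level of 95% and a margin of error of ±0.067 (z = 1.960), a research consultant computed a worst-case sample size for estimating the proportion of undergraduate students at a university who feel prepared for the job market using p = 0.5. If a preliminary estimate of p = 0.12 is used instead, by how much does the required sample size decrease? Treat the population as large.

Conservative (p = 0.5): n = 1.960² × 0.25 / 0.067² ≈ 213.95 → 214.
Using p = 0.12: p(1−p) = 0.1056, so n = 1.960² × 0.1056 / 0.067² ≈ 90.37 → 91.
Reduction: 214 − 91 = 123.

123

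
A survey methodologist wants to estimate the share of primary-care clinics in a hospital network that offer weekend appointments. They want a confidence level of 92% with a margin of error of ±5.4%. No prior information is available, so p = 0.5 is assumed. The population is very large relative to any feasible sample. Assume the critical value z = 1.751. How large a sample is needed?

With p = 0.5, p(1−p) = 0.25.
n = z²·p(1−p)/E² = 1.751² × 0.2500 / 0.054² = 3.0660 × 0.2500 / 0.002916 ≈ 262.86.
Rounding up gives n = 263.

263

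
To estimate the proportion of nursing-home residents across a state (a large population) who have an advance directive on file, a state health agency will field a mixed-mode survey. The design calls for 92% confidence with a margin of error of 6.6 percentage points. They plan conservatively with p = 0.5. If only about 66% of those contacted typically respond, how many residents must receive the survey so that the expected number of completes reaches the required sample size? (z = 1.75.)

Completed interviews needed: n₀ = 1.75² × 0.2500 / 0.066² ≈ 175.76 → 176.
At a 66% response rate, contacts needed = 176 / 0.66 ≈ 266.67 → 267.

267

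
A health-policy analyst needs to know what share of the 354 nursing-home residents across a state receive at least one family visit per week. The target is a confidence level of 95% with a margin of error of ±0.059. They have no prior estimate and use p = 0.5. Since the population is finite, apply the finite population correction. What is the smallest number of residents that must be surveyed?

For 95% confidence, z = 1.96.
Unadjusted: n₀ = 1.96² × 0.50 × 0.50 / 0.059² ≈ 275.90, so n₀ = 276.
Finite population correction with N = 354: n = n₀ / (1 + (n₀−1)/N) = 276 / (1 + 275/354) = 276 / 1.7768 ≈ 155.33.
Rounding up, n = 156.

156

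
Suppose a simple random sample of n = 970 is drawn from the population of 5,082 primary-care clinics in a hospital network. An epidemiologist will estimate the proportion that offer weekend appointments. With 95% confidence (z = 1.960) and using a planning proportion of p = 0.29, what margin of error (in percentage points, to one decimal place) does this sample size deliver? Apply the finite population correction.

Finite-population factor: (N−n)/(N−1) = (5082−970)/(5082−1) = 0.8093.
SE(p̂) = √[p(1−p)/n · (N−n)/(N−1)] = √[0.2059/970 × 0.8093] = 0.01311.
E = z × SE = 1.960 × 0.01311 = 0.02569 ≈ 2.6 percentage points.

2.6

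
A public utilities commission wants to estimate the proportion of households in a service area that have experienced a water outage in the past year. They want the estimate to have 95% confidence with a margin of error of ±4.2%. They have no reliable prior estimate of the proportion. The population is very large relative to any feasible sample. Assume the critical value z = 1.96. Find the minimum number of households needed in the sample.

545

With no prior estimate, use p = 0.5, giving p(1−p) = 0.25.
n = z²·p(1−p)/E² = 1.96² × 0.2500 / 0.042² = 3.8416 × 0.2500 / 0.001764 ≈ 544.44.
Rounding up gives n = 545.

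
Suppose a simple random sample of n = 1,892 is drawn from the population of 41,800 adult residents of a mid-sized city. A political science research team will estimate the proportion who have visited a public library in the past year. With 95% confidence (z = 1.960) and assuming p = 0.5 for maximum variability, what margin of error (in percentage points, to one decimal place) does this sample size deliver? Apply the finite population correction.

Finite-population factor: (N−n)/(N−1) = (41800−1892)/(41800−1) = 0.9548.
SE(p̂) = √[p(1−p)/n · (N−n)/(N−1)] = √[0.2500/1892 × 0.9548] = 0.01123.
E = z × SE = 1.960 × 0.01123 = 0.02201 ≈ 2.2 percentage points.

2.2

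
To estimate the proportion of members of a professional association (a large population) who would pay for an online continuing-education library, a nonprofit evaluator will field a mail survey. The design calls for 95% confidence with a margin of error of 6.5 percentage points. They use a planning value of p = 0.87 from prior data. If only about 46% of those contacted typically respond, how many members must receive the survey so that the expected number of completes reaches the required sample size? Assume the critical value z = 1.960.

224

Completed interviews needed: n₀ = 1.960² × 0.1131 / 0.065² ≈ 102.84 → 103.
At a 46% response rate, contacts needed = 103 / 0.46 ≈ 223.91 → 224.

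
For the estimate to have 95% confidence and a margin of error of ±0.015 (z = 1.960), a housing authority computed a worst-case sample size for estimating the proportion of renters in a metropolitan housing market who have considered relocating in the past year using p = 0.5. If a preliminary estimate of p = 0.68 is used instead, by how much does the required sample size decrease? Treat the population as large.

Conservative (p = 0.5): n = 1.960² × 0.25 / 0.015² ≈ 4268.44 → 4269.
Using p = 0.68: p(1−p) = 0.2176, so n = 1.960² × 0.2176 / 0.015² ≈ 3715.25 → 3716.
Reduction: 4269 − 3716 = 553.

553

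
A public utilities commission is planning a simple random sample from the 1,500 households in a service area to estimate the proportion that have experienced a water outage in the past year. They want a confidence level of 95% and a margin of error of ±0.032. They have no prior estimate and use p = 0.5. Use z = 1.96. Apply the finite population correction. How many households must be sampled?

Unadjusted: n₀ = 1.96² × 0.50 × 0.50 / 0.032² ≈ 937.89, so n₀ = 938.
Finite population correction with N = 1,500: n = n₀ / (1 + (n₀−1)/N) = 938 / (1 + 937/1500) = 938 / 1.6247 ≈ 577.35.
Rounding up, n = 578.

578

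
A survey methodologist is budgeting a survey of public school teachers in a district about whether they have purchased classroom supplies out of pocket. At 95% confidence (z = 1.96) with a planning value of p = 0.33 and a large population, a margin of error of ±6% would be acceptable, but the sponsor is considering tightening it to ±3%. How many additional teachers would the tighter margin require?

At ±6%: n = 1.96² × 0.2211 / 0.060² ≈ 235.94 → 236.
At ±3%: n = 1.96² × 0.2211 / 0.030² ≈ 943.75 → 944.
Additional respondents: 944 − 236 = 708.

708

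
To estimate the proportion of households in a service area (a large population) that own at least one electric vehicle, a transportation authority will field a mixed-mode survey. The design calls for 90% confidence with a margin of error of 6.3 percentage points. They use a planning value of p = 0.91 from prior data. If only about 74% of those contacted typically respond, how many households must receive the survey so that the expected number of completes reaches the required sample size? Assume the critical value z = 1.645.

Completed interviews needed: n₀ = 1.645² × 0.0819 / 0.063² ≈ 55.84 → 56.
At a 74% response rate, contacts needed = 56 / 0.74 ≈ 75.68 → 76.

76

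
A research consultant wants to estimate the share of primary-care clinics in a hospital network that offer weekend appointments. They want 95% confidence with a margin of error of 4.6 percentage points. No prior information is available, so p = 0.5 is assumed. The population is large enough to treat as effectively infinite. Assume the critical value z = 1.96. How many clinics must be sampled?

With p = 0.5, p(1−p) = 0.25.
n = z²·p(1−p)/E² = 1.96² × 0.2500 / 0.046² = 3.8416 × 0.2500 / 0.002116 ≈ 453.88.
Rounding up gives n = 454.

454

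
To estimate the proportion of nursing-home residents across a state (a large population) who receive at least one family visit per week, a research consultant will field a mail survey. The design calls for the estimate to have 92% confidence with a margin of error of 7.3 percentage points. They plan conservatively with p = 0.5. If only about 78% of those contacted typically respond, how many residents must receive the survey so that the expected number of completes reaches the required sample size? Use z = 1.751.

Completed interviews needed: n₀ = 1.751² × 0.2500 / 0.073² ≈ 143.84 → 144.
At a 78% response rate, contacts needed = 144 / 0.78 ≈ 184.62 → 185.

185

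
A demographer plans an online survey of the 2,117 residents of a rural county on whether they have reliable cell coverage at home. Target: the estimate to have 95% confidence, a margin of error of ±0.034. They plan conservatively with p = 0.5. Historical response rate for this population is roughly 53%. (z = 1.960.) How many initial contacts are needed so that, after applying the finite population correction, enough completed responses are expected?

Completed interviews needed (unadjusted): n₀ = 1.960² × 0.2500 / 0.034² ≈ 830.80 → 831.
FPC for N = 2,117: n = 831 / (1 + 830/2117) = 831 / 1.3921 ≈ 596.96 → 597.
At a 53% response rate, contacts needed = 597 / 0.53 ≈ 1126.42 → 1127.

1127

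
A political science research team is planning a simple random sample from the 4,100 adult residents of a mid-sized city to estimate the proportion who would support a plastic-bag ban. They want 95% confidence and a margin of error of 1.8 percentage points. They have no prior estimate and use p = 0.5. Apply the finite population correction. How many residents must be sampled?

For 95% confidence, z = 1.96.
Unadjusted: n₀ = 1.96² × 0.50 × 0.50 / 0.018² ≈ 2964.20, so n₀ = 2965.
Finite population correction with N = 4,100: n = n₀ / (1 + (n₀−1)/N) = 2965 / (1 + 2964/4100) = 2965 / 1.7229 ≈ 1720.91.
Rounding up, n = 1721.

1721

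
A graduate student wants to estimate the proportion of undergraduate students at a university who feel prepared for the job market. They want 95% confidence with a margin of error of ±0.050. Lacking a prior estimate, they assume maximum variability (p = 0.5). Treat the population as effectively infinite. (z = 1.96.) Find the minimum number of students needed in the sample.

385

With p = 0.5, p(1−p) = 0.25.
n = z²·p(1−p)/E² = 1.96² × 0.2500 / 0.050² = 3.8416 × 0.2500 / 0.002500 ≈ 384.16.
Rounding up gives n = 385.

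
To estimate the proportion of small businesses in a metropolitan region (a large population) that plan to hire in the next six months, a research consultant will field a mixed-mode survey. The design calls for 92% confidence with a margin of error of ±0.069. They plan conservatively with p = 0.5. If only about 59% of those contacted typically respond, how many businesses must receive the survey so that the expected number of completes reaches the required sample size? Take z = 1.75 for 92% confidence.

273

Completed interviews needed: n₀ = 1.75² × 0.2500 / 0.069² ≈ 160.81 → 161.
At a 59% response rate, contacts needed = 161 / 0.59 ≈ 272.88 → 273.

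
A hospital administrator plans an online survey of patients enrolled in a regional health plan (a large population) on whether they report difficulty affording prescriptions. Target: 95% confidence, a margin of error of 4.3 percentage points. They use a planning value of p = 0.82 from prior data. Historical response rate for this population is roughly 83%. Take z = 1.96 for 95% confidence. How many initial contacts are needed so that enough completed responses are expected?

370

Completed interviews needed: n₀ = 1.96² × 0.1476 / 0.043² ≈ 306.66 → 307.
At an 83% response rate, contacts needed = 307 / 0.83 ≈ 369.88 → 370.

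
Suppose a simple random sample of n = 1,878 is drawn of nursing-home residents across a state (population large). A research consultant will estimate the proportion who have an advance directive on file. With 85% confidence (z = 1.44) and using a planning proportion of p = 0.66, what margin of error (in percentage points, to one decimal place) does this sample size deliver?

1.6

SE(p̂) = √[p(1−p)/n] = √[0.2244/1878] = 0.01093.
E = z × SE = 1.44 × 0.01093 = 0.01574, or 1.6 percentage points.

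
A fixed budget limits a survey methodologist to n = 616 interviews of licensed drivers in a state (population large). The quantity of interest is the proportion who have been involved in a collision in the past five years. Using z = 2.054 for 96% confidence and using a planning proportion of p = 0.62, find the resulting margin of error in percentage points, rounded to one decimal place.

4.0

SE(p̂) = √[p(1−p)/n] = √[0.2356/616] = 0.01956.
E = z × SE = 2.054 × 0.01956 = 0.04017, or 4.0 percentage points.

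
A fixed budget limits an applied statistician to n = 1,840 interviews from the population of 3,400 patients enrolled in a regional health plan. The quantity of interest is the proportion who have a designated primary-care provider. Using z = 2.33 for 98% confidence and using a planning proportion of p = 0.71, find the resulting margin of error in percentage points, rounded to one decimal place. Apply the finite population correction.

1.7

Finite-population factor: (N−n)/(N−1) = (3400−1840)/(3400−1) = 0.4590.
SE(p̂) = √[p(1−p)/n · (N−n)/(N−1)] = √[0.2059/1840 × 0.4590] = 0.00717.
E = z × SE = 2.33 × 0.00717 = 0.01670 ≈ 1.7 percentage points.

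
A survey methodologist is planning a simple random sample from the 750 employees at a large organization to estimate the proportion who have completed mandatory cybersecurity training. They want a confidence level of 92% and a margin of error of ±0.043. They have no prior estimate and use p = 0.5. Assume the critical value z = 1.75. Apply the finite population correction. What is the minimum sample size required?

268

Unadjusted: n₀ = 1.75² × 0.50 × 0.50 / 0.043² ≈ 414.08, so n₀ = 415.
Finite population correction with N = 750: n = n₀ / (1 + (n₀−1)/N) = 415 / (1 + 414/750) = 415 / 1.5520 ≈ 267.40.
Rounding up, n = 268.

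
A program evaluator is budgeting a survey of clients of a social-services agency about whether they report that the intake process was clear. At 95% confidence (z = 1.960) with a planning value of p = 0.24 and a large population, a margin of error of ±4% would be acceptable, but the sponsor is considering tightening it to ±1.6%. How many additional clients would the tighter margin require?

At ±4%: n = 1.960² × 0.1824 / 0.040² ≈ 437.94 → 438.
At ±1.6%: n = 1.960² × 0.1824 / 0.016² ≈ 2737.14 → 2738.
Additional respondents: 2738 − 438 = 2300.

2300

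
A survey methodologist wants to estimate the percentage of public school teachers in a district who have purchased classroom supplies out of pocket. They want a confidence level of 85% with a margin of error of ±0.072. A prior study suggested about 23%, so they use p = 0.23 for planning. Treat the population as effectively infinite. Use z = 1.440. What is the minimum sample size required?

71

With p = 0.23, p(1−p) = 0.1771.
n = z²·p(1−p)/E² = 1.440² × 0.1771 / 0.072² = 2.0736 × 0.1771 / 0.005184 ≈ 70.84.
Rounding up gives n = 71.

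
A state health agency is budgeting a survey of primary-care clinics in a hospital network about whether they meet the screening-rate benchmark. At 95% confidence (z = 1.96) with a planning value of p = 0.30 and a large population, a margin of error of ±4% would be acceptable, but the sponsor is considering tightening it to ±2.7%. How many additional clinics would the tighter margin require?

602

At ±4%: n = 1.96² × 0.2100 / 0.040² ≈ 504.21 → 505.
At ±2.7%: n = 1.96² × 0.2100 / 0.027² ≈ 1106.63 → 1107.
Additional respondents: 1107 − 505 = 602.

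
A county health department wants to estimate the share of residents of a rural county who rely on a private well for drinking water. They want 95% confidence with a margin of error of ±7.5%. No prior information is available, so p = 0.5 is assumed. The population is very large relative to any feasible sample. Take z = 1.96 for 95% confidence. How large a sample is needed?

With p = 0.5, p(1−p) = 0.25.
n = z²·p(1−p)/E² = 1.96² × 0.2500 / 0.075² = 3.8416 × 0.2500 / 0.005625 ≈ 170.74.
Rounding up gives n = 171.

171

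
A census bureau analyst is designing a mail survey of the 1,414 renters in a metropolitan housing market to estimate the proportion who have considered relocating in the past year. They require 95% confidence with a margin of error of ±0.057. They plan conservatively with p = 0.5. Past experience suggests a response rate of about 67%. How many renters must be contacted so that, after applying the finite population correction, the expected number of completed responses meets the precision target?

366

For 95% confidence, z = 1.960.
Completed interviews needed (unadjusted): n₀ = 1.960² × 0.2500 / 0.057² ≈ 295.60 → 296.
FPC for N = 1,414: n = 296 / (1 + 295/1414) = 296 / 1.2086 ≈ 244.91 → 245.
At a 67% response rate, contacts needed = 245 / 0.67 ≈ 365.67 → 366.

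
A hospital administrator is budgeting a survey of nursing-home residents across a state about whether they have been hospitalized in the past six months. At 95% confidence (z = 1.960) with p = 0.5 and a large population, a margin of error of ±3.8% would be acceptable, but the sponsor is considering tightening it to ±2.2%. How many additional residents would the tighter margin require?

1319

At ±3.8%: n = 1.960² × 0.2500 / 0.038² ≈ 665.10 → 666.
At ±2.2%: n = 1.960² × 0.2500 / 0.022² ≈ 1984.30 → 1985.
Additional respondents: 1985 − 666 = 1319.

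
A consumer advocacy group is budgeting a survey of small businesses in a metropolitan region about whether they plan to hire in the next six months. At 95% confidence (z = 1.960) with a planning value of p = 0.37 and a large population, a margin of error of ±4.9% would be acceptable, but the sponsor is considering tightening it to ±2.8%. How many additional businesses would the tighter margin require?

At ±4.9%: n = 1.960² × 0.2331 / 0.049² ≈ 372.96 → 373.
At ±2.8%: n = 1.960² × 0.2331 / 0.028² ≈ 1142.19 → 1143.
Additional respondents: 1143 − 373 = 770.

770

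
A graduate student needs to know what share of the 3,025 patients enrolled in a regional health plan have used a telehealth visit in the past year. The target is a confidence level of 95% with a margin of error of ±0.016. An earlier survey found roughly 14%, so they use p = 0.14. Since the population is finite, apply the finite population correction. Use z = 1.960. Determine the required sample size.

Unadjusted: n₀ = 1.960² × 0.14 × 0.86 / 0.016² ≈ 1806.75, so n₀ = 1807.
Finite population correction with N = 3,025: n = n₀ / (1 + (n₀−1)/N) = 1807 / (1 + 1806/3025) = 1807 / 1.5970 ≈ 1131.48.
Rounding up, n = 1132.

1132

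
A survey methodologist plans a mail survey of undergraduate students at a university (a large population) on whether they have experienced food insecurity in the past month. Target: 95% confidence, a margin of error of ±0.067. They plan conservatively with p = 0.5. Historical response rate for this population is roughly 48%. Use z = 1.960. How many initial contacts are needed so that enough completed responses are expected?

Completed interviews needed: n₀ = 1.960² × 0.2500 / 0.067² ≈ 213.95 → 214.
At a 48% response rate, contacts needed = 214 / 0.48 ≈ 445.83 → 446.

446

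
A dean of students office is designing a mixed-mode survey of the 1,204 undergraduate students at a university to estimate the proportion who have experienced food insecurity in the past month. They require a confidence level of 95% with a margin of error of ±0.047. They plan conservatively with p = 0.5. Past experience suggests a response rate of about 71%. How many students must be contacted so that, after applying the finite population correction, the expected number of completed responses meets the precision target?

451

For 95% confidence, z = 1.960.
Completed interviews needed (unadjusted): n₀ = 1.960² × 0.2500 / 0.047² ≈ 434.77 → 435.
FPC for N = 1,204: n = 435 / (1 + 434/1204) = 435 / 1.3605 ≈ 319.74 → 320.
At a 71% response rate, contacts needed = 320 / 0.71 ≈ 450.70 → 451.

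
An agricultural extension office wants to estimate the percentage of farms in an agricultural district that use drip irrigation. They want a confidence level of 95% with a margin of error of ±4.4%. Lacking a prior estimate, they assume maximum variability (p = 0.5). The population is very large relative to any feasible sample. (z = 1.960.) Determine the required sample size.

With p = 0.5, p(1−p) = 0.25.
n = z²·p(1−p)/E² = 1.960² × 0.2500 / 0.044² = 3.8416 × 0.2500 / 0.001936 ≈ 496.07.
Rounding up gives n = 497.

497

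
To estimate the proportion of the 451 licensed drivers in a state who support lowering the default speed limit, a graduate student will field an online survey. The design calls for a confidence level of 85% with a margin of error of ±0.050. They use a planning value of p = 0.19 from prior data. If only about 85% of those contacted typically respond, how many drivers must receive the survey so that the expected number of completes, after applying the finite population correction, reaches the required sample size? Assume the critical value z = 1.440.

Completed interviews needed (unadjusted): n₀ = 1.440² × 0.1539 / 0.050² ≈ 127.65 → 128.
FPC for N = 451: n = 128 / (1 + 127/451) = 128 / 1.2816 ≈ 99.88 → 100.
At an 85% response rate, contacts needed = 100 / 0.85 ≈ 117.65 → 118.

118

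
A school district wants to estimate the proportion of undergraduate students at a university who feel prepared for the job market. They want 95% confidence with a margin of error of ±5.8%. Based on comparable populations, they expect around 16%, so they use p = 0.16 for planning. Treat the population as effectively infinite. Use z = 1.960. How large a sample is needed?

With p = 0.16, p(1−p) = 0.1344.
n = z²·p(1−p)/E² = 1.960² × 0.1344 / 0.058² = 3.8416 × 0.1344 / 0.003364 ≈ 153.48.
Rounding up gives n = 154.

154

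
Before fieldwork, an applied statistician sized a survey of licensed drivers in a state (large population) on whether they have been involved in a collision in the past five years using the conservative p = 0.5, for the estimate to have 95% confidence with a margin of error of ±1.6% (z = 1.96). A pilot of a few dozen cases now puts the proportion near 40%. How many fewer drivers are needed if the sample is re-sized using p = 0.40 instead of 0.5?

Conservative (p = 0.5): n = 1.96² × 0.25 / 0.016² ≈ 3751.56 → 3752.
Using p = 0.40: p(1−p) = 0.2400, so n = 1.96² × 0.2400 / 0.016² ≈ 3601.50 → 3602.
Reduction: 3752 − 3602 = 150.

150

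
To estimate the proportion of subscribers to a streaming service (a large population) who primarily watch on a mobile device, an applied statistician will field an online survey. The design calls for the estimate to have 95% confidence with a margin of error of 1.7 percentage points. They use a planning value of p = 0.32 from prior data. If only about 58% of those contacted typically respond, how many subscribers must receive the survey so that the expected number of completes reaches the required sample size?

4988

For 95% confidence, z = 1.96.
Completed interviews needed: n₀ = 1.96² × 0.2176 / 0.017² ≈ 2892.50 → 2893.
At a 58% response rate, contacts needed = 2893 / 0.58 ≈ 4987.93 → 4988.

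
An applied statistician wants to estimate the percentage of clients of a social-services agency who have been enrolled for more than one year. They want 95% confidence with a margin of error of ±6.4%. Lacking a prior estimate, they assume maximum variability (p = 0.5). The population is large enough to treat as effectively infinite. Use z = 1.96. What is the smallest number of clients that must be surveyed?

With p = 0.5, p(1−p) = 0.25.
n = z²·p(1−p)/E² = 1.96² × 0.2500 / 0.064² = 3.8416 × 0.2500 / 0.004096 ≈ 234.47.
Rounding up gives n = 235.

235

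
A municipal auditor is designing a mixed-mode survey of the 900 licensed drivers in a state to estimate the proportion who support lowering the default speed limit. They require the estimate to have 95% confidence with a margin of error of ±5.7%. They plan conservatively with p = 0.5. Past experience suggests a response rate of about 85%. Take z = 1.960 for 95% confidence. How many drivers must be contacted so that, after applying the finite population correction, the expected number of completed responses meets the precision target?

Completed interviews needed (unadjusted): n₀ = 1.960² × 0.2500 / 0.057² ≈ 295.60 → 296.
FPC for N = 900: n = 296 / (1 + 295/900) = 296 / 1.3278 ≈ 222.93 → 223.
At an 85% response rate, contacts needed = 223 / 0.85 ≈ 262.35 → 263.

263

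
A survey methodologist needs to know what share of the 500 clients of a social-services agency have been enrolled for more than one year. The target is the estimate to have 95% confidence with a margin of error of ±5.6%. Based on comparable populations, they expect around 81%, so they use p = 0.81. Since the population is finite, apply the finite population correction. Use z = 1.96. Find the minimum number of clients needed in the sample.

Unadjusted: n₀ = 1.96² × 0.81 × 0.19 / 0.056² ≈ 188.53, so n₀ = 189.
Finite population correction with N = 500: n = n₀ / (1 + (n₀−1)/N) = 189 / (1 + 188/500) = 189 / 1.3760 ≈ 137.35.
Rounding up, n = 138.

138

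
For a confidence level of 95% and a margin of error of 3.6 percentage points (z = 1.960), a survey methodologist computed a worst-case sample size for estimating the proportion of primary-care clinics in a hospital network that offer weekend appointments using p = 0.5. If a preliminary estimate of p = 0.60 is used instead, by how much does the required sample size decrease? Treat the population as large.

30

Conservative (p = 0.5): n = 1.960² × 0.25 / 0.036² ≈ 741.05 → 742.
Using p = 0.60: p(1−p) = 0.2400, so n = 1.960² × 0.2400 / 0.036² ≈ 711.41 → 712.
Reduction: 742 − 712 = 30.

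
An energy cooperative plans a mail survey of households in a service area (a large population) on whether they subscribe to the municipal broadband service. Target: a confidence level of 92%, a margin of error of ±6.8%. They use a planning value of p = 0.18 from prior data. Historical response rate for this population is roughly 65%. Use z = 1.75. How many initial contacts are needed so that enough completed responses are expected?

Completed interviews needed: n₀ = 1.75² × 0.1476 / 0.068² ≈ 97.76 → 98.
At a 65% response rate, contacts needed = 98 / 0.65 ≈ 150.77 → 151.

151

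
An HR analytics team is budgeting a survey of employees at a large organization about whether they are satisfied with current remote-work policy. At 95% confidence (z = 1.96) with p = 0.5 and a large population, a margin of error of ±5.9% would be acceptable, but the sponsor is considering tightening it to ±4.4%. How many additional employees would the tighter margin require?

At ±5.9%: n = 1.96² × 0.2500 / 0.059² ≈ 275.90 → 276.
At ±4.4%: n = 1.96² × 0.2500 / 0.044² ≈ 496.07 → 497.
Additional respondents: 497 − 276 = 221.

221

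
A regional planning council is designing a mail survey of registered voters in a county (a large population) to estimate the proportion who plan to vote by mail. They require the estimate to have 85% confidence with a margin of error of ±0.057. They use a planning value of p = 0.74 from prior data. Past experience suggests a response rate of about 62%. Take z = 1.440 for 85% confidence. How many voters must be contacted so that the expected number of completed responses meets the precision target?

199

Completed interviews needed: n₀ = 1.440² × 0.1924 / 0.057² ≈ 122.79 → 123.
At a 62% response rate, contacts needed = 123 / 0.62 ≈ 198.39 → 199.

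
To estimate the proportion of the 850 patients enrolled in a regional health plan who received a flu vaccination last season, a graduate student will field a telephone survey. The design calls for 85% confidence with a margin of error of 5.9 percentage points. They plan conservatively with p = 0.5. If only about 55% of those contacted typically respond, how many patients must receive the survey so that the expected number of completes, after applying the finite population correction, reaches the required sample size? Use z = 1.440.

231

Completed interviews needed (unadjusted): n₀ = 1.440² × 0.2500 / 0.059² ≈ 148.92 → 149.
FPC for N = 850: n = 149 / (1 + 148/850) = 149 / 1.1741 ≈ 126.90 → 127.
At a 55% response rate, contacts needed = 127 / 0.55 ≈ 230.91 → 231.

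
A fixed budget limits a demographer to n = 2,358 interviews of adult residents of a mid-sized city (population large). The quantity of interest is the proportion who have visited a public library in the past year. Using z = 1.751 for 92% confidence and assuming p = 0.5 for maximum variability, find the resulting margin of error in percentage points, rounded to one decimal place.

SE(p̂) = √[p(1−p)/n] = √[0.2500/2358] = 0.01030.
E = z × SE = 1.751 × 0.01030 = 0.01803, or 1.8 percentage points.

1.8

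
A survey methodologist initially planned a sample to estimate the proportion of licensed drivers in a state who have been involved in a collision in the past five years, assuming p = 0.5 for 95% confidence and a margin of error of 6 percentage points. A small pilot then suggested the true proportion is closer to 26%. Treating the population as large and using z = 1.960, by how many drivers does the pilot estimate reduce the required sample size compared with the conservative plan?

Conservative (p = 0.5): n = 1.960² × 0.25 / 0.060² ≈ 266.78 → 267.
Using p = 0.26: p(1−p) = 0.1924, so n = 1.960² × 0.1924 / 0.060² ≈ 205.31 → 206.
Reduction: 267 − 206 = 61.

61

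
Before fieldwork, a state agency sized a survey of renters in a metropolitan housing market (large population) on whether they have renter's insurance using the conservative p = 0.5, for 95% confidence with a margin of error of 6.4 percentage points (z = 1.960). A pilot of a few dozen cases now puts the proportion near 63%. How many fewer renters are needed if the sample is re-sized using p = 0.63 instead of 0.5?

16

Conservative (p = 0.5): n = 1.960² × 0.25 / 0.064² ≈ 234.47 → 235.
Using p = 0.63: p(1−p) = 0.2331, so n = 1.960² × 0.2331 / 0.064² ≈ 218.62 → 219.
Reduction: 235 − 219 = 16.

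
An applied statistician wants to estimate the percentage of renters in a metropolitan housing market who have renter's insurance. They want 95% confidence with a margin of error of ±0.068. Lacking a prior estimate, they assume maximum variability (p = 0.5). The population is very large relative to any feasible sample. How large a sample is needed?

208

For 95% confidence, z = 1.960.
With p = 0.5, p(1−p) = 0.25.
n = z²·p(1−p)/E² = 1.960² × 0.2500 / 0.068² = 3.8416 × 0.2500 / 0.004624 ≈ 207.70.
Rounding up gives n = 208.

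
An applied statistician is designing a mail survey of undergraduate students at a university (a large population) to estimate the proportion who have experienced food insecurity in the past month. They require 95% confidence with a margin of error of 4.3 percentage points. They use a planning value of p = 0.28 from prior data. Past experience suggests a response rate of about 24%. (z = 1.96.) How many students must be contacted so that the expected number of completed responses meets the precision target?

Completed interviews needed: n₀ = 1.96² × 0.2016 / 0.043² ≈ 418.86 → 419.
At a 24% response rate, contacts needed = 419 / 0.24 ≈ 1745.83 → 1746.

1746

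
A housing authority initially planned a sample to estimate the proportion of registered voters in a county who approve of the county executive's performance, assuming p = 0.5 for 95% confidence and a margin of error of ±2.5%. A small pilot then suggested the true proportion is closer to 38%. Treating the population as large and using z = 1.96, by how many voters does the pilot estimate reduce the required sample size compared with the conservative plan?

88

Conservative (p = 0.5): n = 1.96² × 0.25 / 0.025² ≈ 1536.64 → 1537.
Using p = 0.38: p(1−p) = 0.2356, so n = 1.96² × 0.2356 / 0.025² ≈ 1448.13 → 1449.
Reduction: 1537 − 1449 = 88.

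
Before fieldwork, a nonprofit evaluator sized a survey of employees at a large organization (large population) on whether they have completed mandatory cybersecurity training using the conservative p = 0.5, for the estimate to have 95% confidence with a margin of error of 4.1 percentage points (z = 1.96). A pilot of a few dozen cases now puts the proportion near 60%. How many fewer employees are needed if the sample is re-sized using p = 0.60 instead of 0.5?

23

Conservative (p = 0.5): n = 1.96² × 0.25 / 0.041² ≈ 571.33 → 572.
Using p = 0.60: p(1−p) = 0.2400, so n = 1.96² × 0.2400 / 0.041² ≈ 548.47 → 549.
Reduction: 572 − 549 = 23.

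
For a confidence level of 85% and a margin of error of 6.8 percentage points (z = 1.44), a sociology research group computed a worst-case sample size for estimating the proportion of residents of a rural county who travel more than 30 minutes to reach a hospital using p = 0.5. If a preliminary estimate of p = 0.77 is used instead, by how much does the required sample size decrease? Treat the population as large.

Conservative (p = 0.5): n = 1.44² × 0.25 / 0.068² ≈ 112.11 → 113.
Using p = 0.77: p(1−p) = 0.1771, so n = 1.44² × 0.1771 / 0.068² ≈ 79.42 → 80.
Reduction: 113 − 80 = 33.

33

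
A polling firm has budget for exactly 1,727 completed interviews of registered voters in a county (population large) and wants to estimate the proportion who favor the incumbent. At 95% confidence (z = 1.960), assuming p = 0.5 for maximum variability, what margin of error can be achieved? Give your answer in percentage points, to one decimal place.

2.4

SE(p̂) = √[p(1−p)/n] = √[0.2500/1727] = 0.01203.
E = z × SE = 1.960 × 0.01203 = 0.02358, or 2.4 percentage points.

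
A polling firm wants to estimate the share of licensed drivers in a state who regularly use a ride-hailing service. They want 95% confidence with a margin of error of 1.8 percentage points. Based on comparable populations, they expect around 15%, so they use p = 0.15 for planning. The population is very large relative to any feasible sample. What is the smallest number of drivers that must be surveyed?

1512

For 95% confidence, z = 1.960.
With p = 0.15, p(1−p) = 0.1275.
n = z²·p(1−p)/E² = 1.960² × 0.1275 / 0.018² = 3.8416 × 0.1275 / 0.000324 ≈ 1511.74.
Rounding up gives n = 1512.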